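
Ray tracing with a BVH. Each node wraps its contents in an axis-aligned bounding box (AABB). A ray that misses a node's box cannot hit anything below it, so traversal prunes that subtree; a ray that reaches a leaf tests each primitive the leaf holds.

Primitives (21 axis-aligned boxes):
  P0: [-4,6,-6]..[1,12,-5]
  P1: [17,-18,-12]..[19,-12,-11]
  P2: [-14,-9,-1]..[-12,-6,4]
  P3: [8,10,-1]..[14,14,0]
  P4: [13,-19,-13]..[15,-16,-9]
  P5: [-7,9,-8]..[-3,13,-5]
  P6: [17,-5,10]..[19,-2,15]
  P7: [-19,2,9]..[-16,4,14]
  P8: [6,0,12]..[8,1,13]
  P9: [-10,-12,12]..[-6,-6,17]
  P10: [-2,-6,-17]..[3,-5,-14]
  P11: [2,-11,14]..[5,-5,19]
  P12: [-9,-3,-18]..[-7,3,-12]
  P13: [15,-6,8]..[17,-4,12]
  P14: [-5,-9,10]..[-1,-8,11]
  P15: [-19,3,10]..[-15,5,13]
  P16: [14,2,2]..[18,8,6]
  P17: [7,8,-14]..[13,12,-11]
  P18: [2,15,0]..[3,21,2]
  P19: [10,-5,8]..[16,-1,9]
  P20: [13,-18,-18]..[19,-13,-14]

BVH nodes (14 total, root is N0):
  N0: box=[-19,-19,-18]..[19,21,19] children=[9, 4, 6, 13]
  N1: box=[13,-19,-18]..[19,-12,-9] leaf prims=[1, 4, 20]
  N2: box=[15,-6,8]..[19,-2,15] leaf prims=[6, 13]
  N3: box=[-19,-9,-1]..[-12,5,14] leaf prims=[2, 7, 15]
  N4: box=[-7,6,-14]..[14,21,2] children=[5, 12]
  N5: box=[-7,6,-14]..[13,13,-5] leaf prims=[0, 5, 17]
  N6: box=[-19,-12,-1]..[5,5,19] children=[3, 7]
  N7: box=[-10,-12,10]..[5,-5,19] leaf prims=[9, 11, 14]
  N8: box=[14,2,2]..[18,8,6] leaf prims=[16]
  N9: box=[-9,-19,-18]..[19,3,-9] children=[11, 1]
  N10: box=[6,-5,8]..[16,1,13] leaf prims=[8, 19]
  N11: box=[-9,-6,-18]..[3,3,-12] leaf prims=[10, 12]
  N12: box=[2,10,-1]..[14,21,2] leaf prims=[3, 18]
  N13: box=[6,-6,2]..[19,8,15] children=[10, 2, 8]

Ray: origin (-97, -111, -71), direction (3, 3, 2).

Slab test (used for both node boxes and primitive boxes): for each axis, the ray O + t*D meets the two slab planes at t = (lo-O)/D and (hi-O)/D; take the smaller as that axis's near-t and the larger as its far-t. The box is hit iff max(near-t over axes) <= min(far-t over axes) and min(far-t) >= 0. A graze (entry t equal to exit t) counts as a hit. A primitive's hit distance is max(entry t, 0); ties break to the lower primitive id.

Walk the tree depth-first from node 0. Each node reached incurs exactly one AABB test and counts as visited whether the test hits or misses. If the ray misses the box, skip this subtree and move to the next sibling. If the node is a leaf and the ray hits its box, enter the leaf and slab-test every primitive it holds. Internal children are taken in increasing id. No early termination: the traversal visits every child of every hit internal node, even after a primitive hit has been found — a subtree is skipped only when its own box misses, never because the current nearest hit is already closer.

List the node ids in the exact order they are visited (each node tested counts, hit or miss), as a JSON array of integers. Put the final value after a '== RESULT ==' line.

Walk:
N0 x:[26,116/3] y:[92/3,44] z:[53/2,45] -> hit [92/3,116/3], descend [4, 6, 9, 13]
  N4 x:[30,37] y:[39,44] z:[57/2,73/2] -> miss, prune
  N6 x:[26,34] y:[33,116/3] z:[35,45] -> miss, prune
  N9 x:[88/3,116/3] y:[92/3,38] z:[53/2,31] -> hit [92/3,31], descend [1, 11]
    N1 x:[110/3,116/3] y:[92/3,33] z:[53/2,31] -> miss, prune
    N11 x:[88/3,100/3] y:[35,38] z:[53/2,59/2] -> miss, prune
  N13 x:[103/3,116/3] y:[35,119/3] z:[73/2,43] -> hit [73/2,116/3], descend [2, 8, 10]
    N2 x:[112/3,116/3] y:[35,109/3] z:[79/2,43] -> miss, prune
    N8 x:[37,115/3] y:[113/3,119/3] z:[73/2,77/2] -> hit [113/3,115/3] leaf, test {P16@t=113/3}
    N10 x:[103/3,113/3] y:[106/3,112/3] z:[79/2,42] -> miss, prune

order=[0, 4, 6, 9, 1, 11, 13, 2, 8, 10]  |boxes|=10  |leaves|=1  hit=P16

== RESULT ==
[0, 4, 6, 9, 1, 11, 13, 2, 8, 10]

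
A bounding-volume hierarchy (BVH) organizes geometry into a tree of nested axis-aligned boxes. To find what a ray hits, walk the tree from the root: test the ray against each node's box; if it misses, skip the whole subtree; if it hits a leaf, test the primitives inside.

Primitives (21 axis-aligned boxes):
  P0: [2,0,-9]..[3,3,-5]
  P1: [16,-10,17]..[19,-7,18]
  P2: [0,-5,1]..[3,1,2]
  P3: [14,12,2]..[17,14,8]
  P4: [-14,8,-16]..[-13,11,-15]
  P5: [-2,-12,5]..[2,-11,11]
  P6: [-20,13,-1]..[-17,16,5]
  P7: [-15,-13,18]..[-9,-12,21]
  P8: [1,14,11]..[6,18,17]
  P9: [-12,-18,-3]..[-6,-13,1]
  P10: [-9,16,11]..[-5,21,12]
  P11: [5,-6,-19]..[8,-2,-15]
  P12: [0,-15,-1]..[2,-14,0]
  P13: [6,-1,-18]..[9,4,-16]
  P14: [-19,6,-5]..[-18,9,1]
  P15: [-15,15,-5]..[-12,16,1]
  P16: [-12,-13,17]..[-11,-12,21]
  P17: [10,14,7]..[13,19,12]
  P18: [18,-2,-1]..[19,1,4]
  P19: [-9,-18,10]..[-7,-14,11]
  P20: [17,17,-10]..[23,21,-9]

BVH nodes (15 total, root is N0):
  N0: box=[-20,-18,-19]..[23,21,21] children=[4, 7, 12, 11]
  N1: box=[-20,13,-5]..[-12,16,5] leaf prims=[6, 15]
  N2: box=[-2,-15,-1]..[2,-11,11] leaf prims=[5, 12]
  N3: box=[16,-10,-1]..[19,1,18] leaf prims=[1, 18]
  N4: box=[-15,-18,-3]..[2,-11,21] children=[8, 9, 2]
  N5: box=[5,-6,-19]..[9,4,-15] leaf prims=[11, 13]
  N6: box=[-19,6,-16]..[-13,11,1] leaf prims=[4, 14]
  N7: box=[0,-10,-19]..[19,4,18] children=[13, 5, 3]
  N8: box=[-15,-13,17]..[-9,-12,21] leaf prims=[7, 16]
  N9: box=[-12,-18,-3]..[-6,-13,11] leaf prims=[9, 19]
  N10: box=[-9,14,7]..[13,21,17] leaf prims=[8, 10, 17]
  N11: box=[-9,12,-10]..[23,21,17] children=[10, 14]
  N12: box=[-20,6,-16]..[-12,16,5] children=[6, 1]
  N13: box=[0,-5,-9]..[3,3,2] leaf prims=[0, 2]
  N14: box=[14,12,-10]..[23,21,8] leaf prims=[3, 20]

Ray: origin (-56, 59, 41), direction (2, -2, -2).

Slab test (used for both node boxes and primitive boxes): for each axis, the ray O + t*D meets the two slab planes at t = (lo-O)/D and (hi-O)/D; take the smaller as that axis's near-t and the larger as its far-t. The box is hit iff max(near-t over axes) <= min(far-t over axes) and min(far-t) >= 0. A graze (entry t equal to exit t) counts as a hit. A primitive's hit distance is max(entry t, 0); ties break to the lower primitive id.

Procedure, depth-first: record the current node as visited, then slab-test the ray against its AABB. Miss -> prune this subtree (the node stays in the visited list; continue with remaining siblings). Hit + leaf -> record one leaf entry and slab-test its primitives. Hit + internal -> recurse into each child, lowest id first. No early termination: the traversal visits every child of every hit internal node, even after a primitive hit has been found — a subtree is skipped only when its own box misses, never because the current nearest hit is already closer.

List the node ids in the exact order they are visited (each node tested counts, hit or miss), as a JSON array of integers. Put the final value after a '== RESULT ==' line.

Trace the traversal:
N0 x:[18,79/2] y:[19,77/2] z:[10,30] -> hit [19,30], descend [4, 7, 11, 12]
  N4 x:[41/2,29] y:[35,77/2] z:[10,22] -> miss, prune
  N7 x:[28,75/2] y:[55/2,69/2] z:[23/2,30] -> hit [28,30], descend [3, 5, 13]
    N3 x:[36,75/2] y:[29,69/2] z:[23/2,21] -> miss, prune
    N5 x:[61/2,65/2] y:[55/2,65/2] z:[28,30] -> miss, prune
    N13 x:[28,59/2] y:[28,32] z:[39/2,25] -> miss, prune
  N11 x:[47/2,79/2] y:[19,47/2] z:[12,51/2] -> hit [47/2,47/2], descend [10, 14]
    N10 x:[47/2,69/2] y:[19,45/2] z:[12,17] -> miss, prune
    N14 x:[35,79/2] y:[19,47/2] z:[33/2,51/2] -> miss, prune
  N12 x:[18,22] y:[43/2,53/2] z:[18,57/2] -> hit [43/2,22], descend [1, 6]
    N1 x:[18,22] y:[43/2,23] z:[18,23] -> hit [43/2,22] leaf, test {P6(miss), P15@t=43/2}
    N6 x:[37/2,43/2] y:[24,53/2] z:[20,57/2] -> miss, prune

12 AABB tests over nodes [0, 4, 7, 3, 5, 13, 11, 10, 14, 12, 1, 6]; 1 leaf entered; closest P15.

== RESULT ==
[0, 4, 7, 3, 5, 13, 11, 10, 14, 12, 1, 6]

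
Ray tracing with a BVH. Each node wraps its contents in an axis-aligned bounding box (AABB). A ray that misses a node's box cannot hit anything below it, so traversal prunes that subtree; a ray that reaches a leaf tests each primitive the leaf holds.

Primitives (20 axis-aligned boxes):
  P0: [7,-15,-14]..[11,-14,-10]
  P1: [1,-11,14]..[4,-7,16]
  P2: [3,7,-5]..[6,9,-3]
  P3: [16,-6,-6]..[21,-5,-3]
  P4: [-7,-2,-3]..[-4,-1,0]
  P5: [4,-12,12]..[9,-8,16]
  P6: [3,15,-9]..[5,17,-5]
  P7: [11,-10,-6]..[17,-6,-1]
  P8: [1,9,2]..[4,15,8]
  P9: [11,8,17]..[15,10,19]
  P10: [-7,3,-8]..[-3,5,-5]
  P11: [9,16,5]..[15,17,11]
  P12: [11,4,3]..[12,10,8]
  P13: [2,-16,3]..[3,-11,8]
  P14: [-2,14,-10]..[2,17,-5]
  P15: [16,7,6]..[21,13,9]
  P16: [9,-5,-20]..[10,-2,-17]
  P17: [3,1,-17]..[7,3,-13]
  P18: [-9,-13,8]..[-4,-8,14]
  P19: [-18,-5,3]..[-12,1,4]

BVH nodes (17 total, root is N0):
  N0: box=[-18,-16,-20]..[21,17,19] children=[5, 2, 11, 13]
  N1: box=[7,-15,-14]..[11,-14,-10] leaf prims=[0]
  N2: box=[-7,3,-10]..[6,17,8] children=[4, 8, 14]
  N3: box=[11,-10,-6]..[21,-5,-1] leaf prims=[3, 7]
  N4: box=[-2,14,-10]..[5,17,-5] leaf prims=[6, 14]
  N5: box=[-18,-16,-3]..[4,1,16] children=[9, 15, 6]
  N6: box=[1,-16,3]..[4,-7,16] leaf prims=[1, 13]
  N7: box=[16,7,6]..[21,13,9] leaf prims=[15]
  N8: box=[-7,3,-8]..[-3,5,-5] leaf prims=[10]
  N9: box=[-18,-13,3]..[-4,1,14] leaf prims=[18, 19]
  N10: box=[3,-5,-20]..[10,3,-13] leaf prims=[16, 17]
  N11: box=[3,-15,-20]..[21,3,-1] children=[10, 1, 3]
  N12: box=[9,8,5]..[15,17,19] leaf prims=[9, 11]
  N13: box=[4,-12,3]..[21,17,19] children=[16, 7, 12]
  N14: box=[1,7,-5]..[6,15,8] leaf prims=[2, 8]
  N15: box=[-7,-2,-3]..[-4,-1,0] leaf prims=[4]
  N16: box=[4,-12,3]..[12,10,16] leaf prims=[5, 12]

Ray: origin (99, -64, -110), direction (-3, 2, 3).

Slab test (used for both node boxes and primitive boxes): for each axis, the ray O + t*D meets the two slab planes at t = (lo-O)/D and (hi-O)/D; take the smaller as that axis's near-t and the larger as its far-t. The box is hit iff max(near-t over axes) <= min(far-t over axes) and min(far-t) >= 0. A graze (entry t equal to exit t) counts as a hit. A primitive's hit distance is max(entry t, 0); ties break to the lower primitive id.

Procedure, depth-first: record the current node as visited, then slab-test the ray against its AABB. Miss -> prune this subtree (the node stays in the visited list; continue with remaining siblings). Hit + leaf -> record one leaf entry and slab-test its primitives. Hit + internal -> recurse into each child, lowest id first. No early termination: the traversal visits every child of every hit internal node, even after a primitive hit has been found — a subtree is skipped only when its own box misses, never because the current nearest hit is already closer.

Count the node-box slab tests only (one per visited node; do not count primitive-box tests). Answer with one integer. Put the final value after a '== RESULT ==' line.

Walk:
N0 x:[26,39] y:[24,81/2] z:[30,43] -> hit [30,39], descend [2, 5, 11, 13]
  N2 x:[31,106/3] y:[67/2,81/2] z:[100/3,118/3] -> hit [67/2,106/3], descend [4, 8, 14]
    N4 x:[94/3,101/3] y:[39,81/2] z:[100/3,35] -> miss, prune
    N8 x:[34,106/3] y:[67/2,69/2] z:[34,35] -> hit [34,69/2] leaf, test {P10@t=34}
    N14 x:[31,98/3] y:[71/2,79/2] z:[35,118/3] -> miss, prune
  N5 x:[95/3,39] y:[24,65/2] z:[107/3,42] -> miss, prune
  N11 x:[26,32] y:[49/2,67/2] z:[30,109/3] -> hit [30,32], descend [1, 3, 10]
    N1 x:[88/3,92/3] y:[49/2,25] z:[32,100/3] -> miss, prune
    N3 x:[26,88/3] y:[27,59/2] z:[104/3,109/3] -> miss, prune
    N10 x:[89/3,32] y:[59/2,67/2] z:[30,97/3] -> hit [30,32] leaf, test {P16@t=30, P17(miss)}
  N13 x:[26,95/3] y:[26,81/2] z:[113/3,43] -> miss, prune

order=[0, 2, 4, 8, 14, 5, 11, 1, 3, 10, 13]  |boxes|=11  |leaves|=2  hit=P16

== RESULT ==
11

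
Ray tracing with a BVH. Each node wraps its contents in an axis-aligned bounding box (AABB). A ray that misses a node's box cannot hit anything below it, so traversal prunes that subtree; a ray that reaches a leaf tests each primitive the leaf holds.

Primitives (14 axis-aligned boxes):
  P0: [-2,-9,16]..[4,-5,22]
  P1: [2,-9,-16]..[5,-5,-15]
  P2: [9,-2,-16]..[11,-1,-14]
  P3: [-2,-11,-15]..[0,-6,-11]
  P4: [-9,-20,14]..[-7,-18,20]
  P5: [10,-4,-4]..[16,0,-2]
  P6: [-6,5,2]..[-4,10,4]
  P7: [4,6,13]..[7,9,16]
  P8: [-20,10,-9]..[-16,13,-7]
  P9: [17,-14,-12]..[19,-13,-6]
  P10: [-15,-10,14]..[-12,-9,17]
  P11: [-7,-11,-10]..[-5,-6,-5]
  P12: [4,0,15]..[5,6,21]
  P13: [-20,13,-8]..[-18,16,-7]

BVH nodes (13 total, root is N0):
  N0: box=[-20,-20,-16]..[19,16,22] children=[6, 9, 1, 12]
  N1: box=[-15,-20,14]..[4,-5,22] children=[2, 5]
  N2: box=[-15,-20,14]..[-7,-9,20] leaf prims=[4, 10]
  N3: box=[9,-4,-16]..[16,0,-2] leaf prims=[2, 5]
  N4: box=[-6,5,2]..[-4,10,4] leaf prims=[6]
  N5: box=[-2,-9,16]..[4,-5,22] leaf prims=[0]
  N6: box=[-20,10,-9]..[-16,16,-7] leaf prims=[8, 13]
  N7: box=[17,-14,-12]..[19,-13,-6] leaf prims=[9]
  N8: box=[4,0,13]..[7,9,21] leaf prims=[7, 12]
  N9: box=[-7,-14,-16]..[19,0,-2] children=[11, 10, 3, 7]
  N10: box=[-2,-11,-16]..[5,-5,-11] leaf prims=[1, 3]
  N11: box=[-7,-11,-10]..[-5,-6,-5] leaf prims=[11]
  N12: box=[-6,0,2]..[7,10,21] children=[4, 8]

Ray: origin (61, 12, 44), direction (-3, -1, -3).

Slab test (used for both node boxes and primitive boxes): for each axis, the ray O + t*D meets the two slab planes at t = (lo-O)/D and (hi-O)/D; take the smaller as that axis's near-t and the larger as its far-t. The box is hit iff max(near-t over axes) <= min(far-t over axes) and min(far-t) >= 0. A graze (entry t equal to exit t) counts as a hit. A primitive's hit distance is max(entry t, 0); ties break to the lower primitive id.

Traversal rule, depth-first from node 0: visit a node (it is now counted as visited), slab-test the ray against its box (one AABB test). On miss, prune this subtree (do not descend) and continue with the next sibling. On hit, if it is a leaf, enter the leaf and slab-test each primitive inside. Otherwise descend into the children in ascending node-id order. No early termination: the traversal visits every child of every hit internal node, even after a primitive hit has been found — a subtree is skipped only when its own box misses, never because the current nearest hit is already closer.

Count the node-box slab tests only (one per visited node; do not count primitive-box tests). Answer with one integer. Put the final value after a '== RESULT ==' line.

Traverse from the root:
N0 x:[14,27] y:[-4,32] z:[22/3,20] -> hit [14,20], descend [1, 6, 9, 12]
  N1 x:[19,76/3] y:[17,32] z:[22/3,10] -> miss, prune
  N6 x:[77/3,27] y:[-4,2] z:[17,53/3] -> miss, prune
  N9 x:[14,68/3] y:[12,26] z:[46/3,20] -> hit [46/3,20], descend [3, 7, 10, 11]
    N3 x:[15,52/3] y:[12,16] z:[46/3,20] -> hit [46/3,16] leaf, test {P2(miss), P5@t=46/3}
    N7 x:[14,44/3] y:[25,26] z:[50/3,56/3] -> miss, prune
    N10 x:[56/3,21] y:[17,23] z:[55/3,20] -> hit [56/3,20] leaf, test {P1@t=59/3, P3(miss)}
    N11 x:[22,68/3] y:[18,23] z:[49/3,18] -> miss, prune
  N12 x:[18,67/3] y:[2,12] z:[23/3,14] -> miss, prune

Visited [0, 1, 6, 9, 3, 7, 10, 11, 12]. Tests: 9 box, 2 leaf. Nearest: P5.

== RESULT ==
9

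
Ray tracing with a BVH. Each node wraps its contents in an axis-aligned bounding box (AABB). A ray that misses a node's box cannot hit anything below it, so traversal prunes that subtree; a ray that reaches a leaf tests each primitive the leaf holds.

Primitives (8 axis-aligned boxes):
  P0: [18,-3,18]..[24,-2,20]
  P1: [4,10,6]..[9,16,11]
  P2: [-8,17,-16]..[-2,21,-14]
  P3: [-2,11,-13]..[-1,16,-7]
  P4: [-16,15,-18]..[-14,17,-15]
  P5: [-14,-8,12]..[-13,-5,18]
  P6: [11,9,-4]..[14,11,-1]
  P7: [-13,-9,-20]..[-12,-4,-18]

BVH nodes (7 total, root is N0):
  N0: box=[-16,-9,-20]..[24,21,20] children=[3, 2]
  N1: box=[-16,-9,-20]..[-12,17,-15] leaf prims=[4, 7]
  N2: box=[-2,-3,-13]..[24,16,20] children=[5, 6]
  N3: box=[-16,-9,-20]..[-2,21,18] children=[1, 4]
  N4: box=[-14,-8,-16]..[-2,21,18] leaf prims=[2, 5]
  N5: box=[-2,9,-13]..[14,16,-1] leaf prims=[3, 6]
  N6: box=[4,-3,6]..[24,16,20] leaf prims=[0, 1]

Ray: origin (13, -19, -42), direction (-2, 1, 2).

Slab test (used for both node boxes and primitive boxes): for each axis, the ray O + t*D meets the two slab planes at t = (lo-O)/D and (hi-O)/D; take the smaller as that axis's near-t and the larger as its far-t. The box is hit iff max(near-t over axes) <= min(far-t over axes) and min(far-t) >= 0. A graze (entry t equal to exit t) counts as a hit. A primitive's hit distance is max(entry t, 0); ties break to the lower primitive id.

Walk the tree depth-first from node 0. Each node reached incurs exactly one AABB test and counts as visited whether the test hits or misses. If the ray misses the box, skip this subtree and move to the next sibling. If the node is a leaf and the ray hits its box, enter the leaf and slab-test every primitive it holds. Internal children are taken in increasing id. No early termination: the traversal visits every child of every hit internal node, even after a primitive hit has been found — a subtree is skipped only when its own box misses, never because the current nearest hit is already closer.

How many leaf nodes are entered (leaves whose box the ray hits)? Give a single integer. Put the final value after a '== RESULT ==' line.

Walk:
N0 x:[-11/2,29/2] y:[10,40] z:[11,31] -> hit [11,29/2], descend [2, 3]
  N2 x:[-11/2,15/2] y:[16,35] z:[29/2,31] -> miss, prune
  N3 x:[15/2,29/2] y:[10,40] z:[11,30] -> hit [11,29/2], descend [1, 4]
    N1 x:[25/2,29/2] y:[10,36] z:[11,27/2] -> hit [25/2,27/2] leaf, test {P4(miss), P7(miss)}
    N4 x:[15/2,27/2] y:[11,40] z:[13,30] -> hit [13,27/2] leaf, test {P2(miss), P5(miss)}

Visited [0, 2, 3, 1, 4]. Tests: 5 box, 2 leaf. Nearest: miss.

== RESULT ==
2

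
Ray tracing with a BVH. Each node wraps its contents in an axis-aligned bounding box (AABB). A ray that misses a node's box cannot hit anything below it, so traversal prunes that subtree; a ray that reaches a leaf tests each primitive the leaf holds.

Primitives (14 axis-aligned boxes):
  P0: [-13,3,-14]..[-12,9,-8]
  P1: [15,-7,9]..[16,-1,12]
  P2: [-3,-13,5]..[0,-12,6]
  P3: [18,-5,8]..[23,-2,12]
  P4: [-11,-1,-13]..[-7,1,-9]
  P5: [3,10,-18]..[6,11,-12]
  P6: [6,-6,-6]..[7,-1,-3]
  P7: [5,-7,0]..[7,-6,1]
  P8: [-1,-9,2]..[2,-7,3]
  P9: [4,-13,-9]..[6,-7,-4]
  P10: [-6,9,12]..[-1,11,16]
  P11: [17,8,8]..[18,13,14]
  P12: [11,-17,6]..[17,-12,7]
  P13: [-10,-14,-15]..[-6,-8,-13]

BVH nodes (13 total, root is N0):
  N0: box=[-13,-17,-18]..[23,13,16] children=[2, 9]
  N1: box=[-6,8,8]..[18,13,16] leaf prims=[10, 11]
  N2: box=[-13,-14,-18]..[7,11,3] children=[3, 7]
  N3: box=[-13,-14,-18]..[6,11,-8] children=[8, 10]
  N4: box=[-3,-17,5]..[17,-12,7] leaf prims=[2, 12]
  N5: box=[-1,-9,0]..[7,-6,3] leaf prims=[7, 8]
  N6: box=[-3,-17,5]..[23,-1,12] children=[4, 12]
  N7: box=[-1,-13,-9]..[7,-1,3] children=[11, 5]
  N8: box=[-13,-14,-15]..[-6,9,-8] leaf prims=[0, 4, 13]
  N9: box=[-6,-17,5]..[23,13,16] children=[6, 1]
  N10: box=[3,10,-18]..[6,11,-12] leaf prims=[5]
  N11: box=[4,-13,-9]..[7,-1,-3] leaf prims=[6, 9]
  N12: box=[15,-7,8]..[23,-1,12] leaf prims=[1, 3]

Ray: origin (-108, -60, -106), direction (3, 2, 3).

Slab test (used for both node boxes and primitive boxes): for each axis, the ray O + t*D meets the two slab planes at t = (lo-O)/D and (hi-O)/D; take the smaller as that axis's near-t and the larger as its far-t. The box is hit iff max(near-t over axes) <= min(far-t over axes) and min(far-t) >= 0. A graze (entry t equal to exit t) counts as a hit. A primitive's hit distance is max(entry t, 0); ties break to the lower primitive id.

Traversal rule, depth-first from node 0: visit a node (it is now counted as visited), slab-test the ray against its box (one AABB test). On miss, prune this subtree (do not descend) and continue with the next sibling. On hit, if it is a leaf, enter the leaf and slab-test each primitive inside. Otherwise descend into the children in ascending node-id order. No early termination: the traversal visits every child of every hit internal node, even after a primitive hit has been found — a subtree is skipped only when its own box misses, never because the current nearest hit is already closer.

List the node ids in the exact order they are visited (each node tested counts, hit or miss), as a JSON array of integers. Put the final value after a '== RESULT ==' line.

Traverse from the root:
N0 x:[95/3,131/3] y:[43/2,73/2] z:[88/3,122/3] -> hit [95/3,73/2], descend [2, 9]
  N2 x:[95/3,115/3] y:[23,71/2] z:[88/3,109/3] -> hit [95/3,71/2], descend [3, 7]
    N3 x:[95/3,38] y:[23,71/2] z:[88/3,98/3] -> hit [95/3,98/3], descend [8, 10]
      N8 x:[95/3,34] y:[23,69/2] z:[91/3,98/3] -> hit [95/3,98/3] leaf, test {P0@t=95/3, P4(miss), P13(miss)}
      N10 x:[37,38] y:[35,71/2] z:[88/3,94/3] -> miss, prune
    N7 x:[107/3,115/3] y:[47/2,59/2] z:[97/3,109/3] -> miss, prune
  N9 x:[34,131/3] y:[43/2,73/2] z:[37,122/3] -> miss, prune

Summary -> nodes [0, 2, 3, 8, 10, 7, 9]; box-tests=7; leaf-entries=1; first=P0

== RESULT ==
[0, 2, 3, 8, 10, 7, 9]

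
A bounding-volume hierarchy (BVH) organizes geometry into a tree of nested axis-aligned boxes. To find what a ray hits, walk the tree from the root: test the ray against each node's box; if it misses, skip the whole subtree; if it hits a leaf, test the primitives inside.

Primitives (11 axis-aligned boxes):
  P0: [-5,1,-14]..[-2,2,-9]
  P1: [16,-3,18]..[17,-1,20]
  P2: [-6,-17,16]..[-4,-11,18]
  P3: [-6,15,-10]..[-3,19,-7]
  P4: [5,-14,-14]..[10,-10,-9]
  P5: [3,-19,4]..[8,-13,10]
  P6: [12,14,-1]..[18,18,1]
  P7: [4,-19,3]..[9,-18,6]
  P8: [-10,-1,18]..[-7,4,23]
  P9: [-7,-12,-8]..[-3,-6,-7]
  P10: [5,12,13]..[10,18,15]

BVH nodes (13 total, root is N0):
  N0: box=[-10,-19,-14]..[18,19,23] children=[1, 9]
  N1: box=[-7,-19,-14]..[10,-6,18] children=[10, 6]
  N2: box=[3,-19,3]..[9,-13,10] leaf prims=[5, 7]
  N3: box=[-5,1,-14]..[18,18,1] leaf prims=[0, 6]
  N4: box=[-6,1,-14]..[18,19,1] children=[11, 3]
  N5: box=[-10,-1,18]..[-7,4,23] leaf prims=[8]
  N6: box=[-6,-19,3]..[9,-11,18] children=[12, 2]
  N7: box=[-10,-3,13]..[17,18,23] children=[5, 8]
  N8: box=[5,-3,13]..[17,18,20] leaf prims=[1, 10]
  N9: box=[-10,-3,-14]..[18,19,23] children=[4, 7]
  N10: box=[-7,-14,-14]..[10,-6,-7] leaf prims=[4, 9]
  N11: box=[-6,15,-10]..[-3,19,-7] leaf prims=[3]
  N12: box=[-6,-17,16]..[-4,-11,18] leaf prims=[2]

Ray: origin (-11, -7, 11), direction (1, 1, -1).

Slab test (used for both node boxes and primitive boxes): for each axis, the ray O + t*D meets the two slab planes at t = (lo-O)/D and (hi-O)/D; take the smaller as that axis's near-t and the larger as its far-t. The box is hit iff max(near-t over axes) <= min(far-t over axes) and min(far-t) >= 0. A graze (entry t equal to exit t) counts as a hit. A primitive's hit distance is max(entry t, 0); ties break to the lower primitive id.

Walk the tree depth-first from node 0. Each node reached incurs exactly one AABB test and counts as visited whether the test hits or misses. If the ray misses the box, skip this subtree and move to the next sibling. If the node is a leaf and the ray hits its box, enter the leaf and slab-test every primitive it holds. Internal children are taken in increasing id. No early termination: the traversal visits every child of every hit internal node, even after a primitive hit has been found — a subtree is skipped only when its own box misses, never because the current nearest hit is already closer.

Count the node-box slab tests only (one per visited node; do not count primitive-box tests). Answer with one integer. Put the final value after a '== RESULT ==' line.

Traverse from the root:
N0 x:[1,29] y:[-12,26] z:[-12,25] -> hit [1,25], descend [1, 9]
  N1 x:[4,21] y:[-12,1] z:[-7,25] -> miss, prune
  N9 x:[1,29] y:[4,26] z:[-12,25] -> hit [4,25], descend [4, 7]
    N4 x:[5,29] y:[8,26] z:[10,25] -> hit [10,25], descend [3, 11]
      N3 x:[6,29] y:[8,25] z:[10,25] -> hit [10,25] leaf, test {P0(miss), P6(miss)}
      N11 x:[5,8] y:[22,26] z:[18,21] -> miss, prune
    N7 x:[1,28] y:[4,25] z:[-12,-2] -> miss, prune

Summary -> nodes [0, 1, 9, 4, 3, 11, 7]; box-tests=7; leaf-entries=1; first=miss

== RESULT ==
7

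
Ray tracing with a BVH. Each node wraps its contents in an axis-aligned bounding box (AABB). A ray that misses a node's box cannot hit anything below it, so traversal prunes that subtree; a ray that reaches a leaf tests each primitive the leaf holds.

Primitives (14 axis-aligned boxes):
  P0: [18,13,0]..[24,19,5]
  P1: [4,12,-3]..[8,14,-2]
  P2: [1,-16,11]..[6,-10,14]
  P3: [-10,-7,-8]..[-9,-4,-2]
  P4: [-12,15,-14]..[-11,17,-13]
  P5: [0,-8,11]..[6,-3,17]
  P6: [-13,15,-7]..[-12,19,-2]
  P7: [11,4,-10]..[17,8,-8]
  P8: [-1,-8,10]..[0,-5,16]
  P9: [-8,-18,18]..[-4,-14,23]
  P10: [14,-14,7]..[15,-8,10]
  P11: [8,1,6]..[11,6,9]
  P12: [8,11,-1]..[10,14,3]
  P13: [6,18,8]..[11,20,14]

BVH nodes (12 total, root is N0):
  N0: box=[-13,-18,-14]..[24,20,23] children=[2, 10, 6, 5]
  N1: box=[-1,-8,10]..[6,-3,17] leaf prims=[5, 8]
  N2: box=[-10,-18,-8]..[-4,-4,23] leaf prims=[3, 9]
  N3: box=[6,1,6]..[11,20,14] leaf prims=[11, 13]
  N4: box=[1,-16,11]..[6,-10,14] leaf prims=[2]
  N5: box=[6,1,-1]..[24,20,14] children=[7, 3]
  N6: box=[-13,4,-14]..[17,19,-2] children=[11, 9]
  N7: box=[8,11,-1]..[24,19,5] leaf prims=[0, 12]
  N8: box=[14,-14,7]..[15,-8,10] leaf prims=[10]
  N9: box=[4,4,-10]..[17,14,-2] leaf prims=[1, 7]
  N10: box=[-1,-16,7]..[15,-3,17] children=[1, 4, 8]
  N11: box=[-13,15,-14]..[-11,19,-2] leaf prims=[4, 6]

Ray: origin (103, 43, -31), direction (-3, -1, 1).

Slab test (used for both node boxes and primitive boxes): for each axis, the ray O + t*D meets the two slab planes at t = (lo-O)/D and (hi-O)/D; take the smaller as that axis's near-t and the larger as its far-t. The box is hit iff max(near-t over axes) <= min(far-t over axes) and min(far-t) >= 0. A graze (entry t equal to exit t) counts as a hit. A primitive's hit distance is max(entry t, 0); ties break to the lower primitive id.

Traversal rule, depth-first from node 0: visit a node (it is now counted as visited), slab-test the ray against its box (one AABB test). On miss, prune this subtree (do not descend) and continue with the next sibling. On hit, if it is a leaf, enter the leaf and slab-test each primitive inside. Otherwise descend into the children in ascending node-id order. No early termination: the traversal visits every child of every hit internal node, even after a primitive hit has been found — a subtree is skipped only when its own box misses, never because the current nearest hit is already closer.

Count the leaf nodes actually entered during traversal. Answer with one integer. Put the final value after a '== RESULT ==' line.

Walk:
N0 x:[79/3,116/3] y:[23,61] z:[17,54] -> hit [79/3,116/3], descend [2, 5, 6, 10]
  N2 x:[107/3,113/3] y:[47,61] z:[23,54] -> miss, prune
  N5 x:[79/3,97/3] y:[23,42] z:[30,45] -> hit [30,97/3], descend [3, 7]
    N3 x:[92/3,97/3] y:[23,42] z:[37,45] -> miss, prune
    N7 x:[79/3,95/3] y:[24,32] z:[30,36] -> hit [30,95/3] leaf, test {P0(miss), P12@t=31}
  N6 x:[86/3,116/3] y:[24,39] z:[17,29] -> hit [86/3,29], descend [9, 11]
    N9 x:[86/3,33] y:[29,39] z:[21,29] -> hit [29,29] leaf, test {P1(miss), P7(miss)}
    N11 x:[38,116/3] y:[24,28] z:[17,29] -> miss, prune
  N10 x:[88/3,104/3] y:[46,59] z:[38,48] -> miss, prune

9 AABB tests over nodes [0, 2, 5, 3, 7, 6, 9, 11, 10]; 2 leaves entered; closest P12.

== RESULT ==
2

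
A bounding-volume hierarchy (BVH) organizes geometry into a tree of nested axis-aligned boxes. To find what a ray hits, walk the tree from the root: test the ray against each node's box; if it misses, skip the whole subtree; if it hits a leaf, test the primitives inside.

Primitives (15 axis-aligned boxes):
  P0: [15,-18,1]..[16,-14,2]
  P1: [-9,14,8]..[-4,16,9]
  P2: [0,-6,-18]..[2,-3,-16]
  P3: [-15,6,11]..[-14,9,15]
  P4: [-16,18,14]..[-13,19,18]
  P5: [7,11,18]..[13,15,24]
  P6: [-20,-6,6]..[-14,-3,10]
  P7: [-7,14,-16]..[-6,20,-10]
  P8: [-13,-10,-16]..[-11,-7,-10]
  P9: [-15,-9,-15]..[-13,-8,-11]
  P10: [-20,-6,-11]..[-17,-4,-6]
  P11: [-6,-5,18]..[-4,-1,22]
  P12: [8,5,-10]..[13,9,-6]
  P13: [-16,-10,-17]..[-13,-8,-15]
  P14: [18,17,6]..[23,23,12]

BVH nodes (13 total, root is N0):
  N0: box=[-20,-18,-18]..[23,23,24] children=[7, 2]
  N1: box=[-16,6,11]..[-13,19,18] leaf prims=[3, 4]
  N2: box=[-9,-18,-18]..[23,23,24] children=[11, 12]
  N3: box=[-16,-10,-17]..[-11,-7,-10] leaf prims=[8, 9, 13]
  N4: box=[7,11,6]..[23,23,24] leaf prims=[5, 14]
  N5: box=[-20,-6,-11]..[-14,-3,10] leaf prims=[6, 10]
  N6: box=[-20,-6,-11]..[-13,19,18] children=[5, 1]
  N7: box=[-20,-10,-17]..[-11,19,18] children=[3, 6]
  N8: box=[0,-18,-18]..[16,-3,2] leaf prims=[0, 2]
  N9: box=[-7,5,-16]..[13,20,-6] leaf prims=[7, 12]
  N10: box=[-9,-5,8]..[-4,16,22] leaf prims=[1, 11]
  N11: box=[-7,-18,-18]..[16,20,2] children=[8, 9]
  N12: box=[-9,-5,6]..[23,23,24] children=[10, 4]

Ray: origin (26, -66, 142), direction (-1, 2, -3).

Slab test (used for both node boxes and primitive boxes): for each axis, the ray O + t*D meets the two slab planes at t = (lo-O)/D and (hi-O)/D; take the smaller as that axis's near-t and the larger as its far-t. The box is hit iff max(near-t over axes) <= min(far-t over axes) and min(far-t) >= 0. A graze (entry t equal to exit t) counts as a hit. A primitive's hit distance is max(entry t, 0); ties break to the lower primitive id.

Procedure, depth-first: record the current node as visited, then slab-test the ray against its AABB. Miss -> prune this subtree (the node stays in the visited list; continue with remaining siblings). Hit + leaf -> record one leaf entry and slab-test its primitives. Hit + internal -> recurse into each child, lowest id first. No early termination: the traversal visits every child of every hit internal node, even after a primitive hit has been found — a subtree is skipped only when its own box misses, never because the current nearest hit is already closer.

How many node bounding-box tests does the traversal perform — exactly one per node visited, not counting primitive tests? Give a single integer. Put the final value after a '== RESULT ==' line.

Walk:
N0 x:[3,46] y:[24,89/2] z:[118/3,160/3] -> hit [118/3,89/2], descend [2, 7]
  N2 x:[3,35] y:[24,89/2] z:[118/3,160/3] -> miss, prune
  N7 x:[37,46] y:[28,85/2] z:[124/3,53] -> hit [124/3,85/2], descend [3, 6]
    N3 x:[37,42] y:[28,59/2] z:[152/3,53] -> miss, prune
    N6 x:[39,46] y:[30,85/2] z:[124/3,51] -> hit [124/3,85/2], descend [1, 5]
      N1 x:[39,42] y:[36,85/2] z:[124/3,131/3] -> hit [124/3,42] leaf, test {P3(miss), P4@t=42}
      N5 x:[40,46] y:[30,63/2] z:[44,51] -> miss, prune

Visited [0, 2, 7, 3, 6, 1, 5]. Tests: 7 box, 1 leaf. Nearest: P4.

== RESULT ==
7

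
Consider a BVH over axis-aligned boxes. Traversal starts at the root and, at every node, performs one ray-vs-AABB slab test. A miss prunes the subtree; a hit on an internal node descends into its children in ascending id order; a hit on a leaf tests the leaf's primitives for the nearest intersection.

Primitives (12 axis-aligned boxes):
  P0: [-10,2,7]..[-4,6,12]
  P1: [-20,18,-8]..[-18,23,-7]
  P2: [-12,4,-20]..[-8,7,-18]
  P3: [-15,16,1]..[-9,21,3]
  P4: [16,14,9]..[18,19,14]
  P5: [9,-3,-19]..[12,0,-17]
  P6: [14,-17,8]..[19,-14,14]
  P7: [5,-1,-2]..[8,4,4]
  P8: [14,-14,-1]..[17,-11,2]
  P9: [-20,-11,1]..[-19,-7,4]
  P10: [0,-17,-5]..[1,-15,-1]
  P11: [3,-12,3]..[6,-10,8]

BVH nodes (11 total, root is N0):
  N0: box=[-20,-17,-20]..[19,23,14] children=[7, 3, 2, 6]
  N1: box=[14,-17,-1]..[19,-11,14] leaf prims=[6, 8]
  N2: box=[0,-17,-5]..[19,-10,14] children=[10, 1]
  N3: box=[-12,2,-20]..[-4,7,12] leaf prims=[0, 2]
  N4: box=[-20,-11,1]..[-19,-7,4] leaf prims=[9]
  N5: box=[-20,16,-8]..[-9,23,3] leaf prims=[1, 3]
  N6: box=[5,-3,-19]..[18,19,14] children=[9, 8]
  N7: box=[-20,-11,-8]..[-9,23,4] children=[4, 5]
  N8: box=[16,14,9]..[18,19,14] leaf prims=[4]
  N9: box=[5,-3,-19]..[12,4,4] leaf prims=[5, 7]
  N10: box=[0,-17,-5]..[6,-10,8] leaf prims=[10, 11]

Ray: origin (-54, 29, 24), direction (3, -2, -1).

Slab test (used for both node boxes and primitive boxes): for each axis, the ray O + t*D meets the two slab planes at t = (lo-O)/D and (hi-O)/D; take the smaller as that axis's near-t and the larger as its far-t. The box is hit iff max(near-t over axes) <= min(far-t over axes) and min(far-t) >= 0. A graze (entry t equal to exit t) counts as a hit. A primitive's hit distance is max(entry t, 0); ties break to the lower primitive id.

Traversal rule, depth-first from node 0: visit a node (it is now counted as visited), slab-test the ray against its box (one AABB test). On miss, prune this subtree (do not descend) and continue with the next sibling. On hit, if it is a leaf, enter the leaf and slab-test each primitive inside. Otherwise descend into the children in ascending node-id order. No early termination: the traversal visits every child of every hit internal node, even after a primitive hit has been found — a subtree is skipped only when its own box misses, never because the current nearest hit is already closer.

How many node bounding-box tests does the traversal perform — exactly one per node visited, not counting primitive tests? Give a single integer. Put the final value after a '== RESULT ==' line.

Walk:
N0 x:[34/3,73/3] y:[3,23] z:[10,44] -> hit [34/3,23], descend [2, 3, 6, 7]
  N2 x:[18,73/3] y:[39/2,23] z:[10,29] -> hit [39/2,23], descend [1, 10]
    N1 x:[68/3,73/3] y:[20,23] z:[10,25] -> hit [68/3,23] leaf, test {P6(miss), P8(miss)}
    N10 x:[18,20] y:[39/2,23] z:[16,29] -> hit [39/2,20] leaf, test {P10(miss), P11@t=39/2}
  N3 x:[14,50/3] y:[11,27/2] z:[12,44] -> miss, prune
  N6 x:[59/3,24] y:[5,16] z:[10,43] -> miss, prune
  N7 x:[34/3,15] y:[3,20] z:[20,32] -> miss, prune

Summary -> nodes [0, 2, 1, 10, 3, 6, 7]; box-tests=7; leaf-entries=2; first=P11

== RESULT ==
7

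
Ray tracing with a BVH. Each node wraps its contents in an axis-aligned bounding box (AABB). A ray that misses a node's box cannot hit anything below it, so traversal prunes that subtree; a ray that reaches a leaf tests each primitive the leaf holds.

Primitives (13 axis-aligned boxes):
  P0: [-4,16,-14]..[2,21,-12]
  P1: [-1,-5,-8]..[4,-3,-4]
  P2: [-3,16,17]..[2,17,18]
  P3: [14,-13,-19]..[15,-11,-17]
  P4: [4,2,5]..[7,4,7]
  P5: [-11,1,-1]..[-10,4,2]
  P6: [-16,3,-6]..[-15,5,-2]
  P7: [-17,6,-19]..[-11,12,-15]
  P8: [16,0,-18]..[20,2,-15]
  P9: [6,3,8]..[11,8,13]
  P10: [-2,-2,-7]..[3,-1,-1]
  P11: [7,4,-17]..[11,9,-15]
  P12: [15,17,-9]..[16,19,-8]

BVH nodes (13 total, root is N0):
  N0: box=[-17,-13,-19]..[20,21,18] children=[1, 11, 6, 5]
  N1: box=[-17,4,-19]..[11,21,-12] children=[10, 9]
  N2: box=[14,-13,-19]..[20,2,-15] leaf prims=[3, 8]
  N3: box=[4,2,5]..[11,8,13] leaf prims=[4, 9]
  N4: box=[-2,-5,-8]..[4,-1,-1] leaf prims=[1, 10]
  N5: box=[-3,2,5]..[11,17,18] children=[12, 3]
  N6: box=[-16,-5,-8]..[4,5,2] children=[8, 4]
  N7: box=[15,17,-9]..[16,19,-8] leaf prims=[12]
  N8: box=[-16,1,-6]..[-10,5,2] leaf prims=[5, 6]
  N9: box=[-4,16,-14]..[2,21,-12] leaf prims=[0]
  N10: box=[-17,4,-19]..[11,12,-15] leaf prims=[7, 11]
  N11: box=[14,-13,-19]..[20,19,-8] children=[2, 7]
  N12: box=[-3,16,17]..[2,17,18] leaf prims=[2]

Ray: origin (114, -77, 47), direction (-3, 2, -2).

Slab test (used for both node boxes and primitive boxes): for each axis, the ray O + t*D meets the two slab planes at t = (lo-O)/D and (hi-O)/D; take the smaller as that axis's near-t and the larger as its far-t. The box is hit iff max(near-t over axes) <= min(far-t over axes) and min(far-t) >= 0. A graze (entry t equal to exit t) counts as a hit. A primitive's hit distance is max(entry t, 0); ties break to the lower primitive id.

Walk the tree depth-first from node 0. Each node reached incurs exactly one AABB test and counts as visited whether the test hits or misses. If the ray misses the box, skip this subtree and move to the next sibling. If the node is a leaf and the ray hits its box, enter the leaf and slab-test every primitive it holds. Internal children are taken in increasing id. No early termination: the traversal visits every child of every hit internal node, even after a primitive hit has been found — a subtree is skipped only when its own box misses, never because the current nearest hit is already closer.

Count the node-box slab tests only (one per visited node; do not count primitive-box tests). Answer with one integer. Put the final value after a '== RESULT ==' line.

Traverse from the root:
N0 x:[94/3,131/3] y:[32,49] z:[29/2,33] -> hit [32,33], descend [1, 5, 6, 11]
  N1 x:[103/3,131/3] y:[81/2,49] z:[59/2,33] -> miss, prune
  N5 x:[103/3,39] y:[79/2,47] z:[29/2,21] -> miss, prune
  N6 x:[110/3,130/3] y:[36,41] z:[45/2,55/2] -> miss, prune
  N11 x:[94/3,100/3] y:[32,48] z:[55/2,33] -> hit [32,33], descend [2, 7]
    N2 x:[94/3,100/3] y:[32,79/2] z:[31,33] -> hit [32,33] leaf, test {P3@t=33, P8(miss)}
    N7 x:[98/3,33] y:[47,48] z:[55/2,28] -> miss, prune

7 AABB tests over nodes [0, 1, 5, 6, 11, 2, 7]; 1 leaf entered; closest P3.

== RESULT ==
7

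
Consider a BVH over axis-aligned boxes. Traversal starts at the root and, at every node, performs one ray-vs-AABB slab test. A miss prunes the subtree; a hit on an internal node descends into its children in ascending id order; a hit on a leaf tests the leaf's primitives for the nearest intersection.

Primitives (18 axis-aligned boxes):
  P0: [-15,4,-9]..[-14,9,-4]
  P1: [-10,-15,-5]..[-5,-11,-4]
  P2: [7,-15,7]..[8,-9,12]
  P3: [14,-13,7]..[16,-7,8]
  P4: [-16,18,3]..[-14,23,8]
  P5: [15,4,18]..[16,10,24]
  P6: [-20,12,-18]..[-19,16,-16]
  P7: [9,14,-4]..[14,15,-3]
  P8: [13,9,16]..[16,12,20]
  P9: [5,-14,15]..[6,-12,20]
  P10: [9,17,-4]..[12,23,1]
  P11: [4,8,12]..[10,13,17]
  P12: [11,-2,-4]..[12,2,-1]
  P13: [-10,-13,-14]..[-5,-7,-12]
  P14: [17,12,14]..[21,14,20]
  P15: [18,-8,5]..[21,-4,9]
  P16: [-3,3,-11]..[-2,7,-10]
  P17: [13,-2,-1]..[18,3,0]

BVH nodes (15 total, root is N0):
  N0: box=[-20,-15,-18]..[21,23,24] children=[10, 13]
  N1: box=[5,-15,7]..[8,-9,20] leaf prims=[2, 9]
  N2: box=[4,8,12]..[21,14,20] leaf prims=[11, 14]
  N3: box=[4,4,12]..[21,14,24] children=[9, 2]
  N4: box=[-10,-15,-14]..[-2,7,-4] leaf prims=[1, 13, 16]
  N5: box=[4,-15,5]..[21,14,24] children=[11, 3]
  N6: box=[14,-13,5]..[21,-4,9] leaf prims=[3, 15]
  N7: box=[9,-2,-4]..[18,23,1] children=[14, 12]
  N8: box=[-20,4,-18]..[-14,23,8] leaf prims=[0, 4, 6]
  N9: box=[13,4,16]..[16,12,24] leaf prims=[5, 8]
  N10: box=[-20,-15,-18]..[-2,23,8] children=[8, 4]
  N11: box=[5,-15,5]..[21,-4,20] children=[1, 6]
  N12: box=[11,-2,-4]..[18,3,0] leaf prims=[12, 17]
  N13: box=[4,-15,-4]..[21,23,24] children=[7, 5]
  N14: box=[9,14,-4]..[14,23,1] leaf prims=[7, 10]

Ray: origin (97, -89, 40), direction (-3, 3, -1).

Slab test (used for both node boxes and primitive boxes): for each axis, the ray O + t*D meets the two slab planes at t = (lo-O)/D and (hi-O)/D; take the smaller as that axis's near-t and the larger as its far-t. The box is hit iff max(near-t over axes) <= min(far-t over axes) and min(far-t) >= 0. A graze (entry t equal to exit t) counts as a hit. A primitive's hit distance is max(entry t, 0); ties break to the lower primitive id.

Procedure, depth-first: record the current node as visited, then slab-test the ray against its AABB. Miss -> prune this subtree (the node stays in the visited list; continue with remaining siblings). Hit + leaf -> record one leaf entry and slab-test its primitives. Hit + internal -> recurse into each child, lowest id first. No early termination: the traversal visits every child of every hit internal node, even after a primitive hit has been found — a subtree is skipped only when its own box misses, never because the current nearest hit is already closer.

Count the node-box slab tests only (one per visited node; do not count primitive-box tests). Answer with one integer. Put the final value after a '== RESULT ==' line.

Traverse from the root:
N0 x:[76/3,39] y:[74/3,112/3] z:[16,58] -> hit [76/3,112/3], descend [10, 13]
  N10 x:[33,39] y:[74/3,112/3] z:[32,58] -> hit [33,112/3], descend [4, 8]
    N4 x:[33,107/3] y:[74/3,32] z:[44,54] -> miss, prune
    N8 x:[37,39] y:[31,112/3] z:[32,58] -> hit [37,112/3] leaf, test {P0(miss), P4@t=37, P6(miss)}
  N13 x:[76/3,31] y:[74/3,112/3] z:[16,44] -> hit [76/3,31], descend [5, 7]
    N5 x:[76/3,31] y:[74/3,103/3] z:[16,35] -> hit [76/3,31], descend [3, 11]
      N3 x:[76/3,31] y:[31,103/3] z:[16,28] -> miss, prune
      N11 x:[76/3,92/3] y:[74/3,85/3] z:[20,35] -> hit [76/3,85/3], descend [1, 6]
        N1 x:[89/3,92/3] y:[74/3,80/3] z:[20,33] -> miss, prune
        N6 x:[76/3,83/3] y:[76/3,85/3] z:[31,35] -> miss, prune
    N7 x:[79/3,88/3] y:[29,112/3] z:[39,44] -> miss, prune

11 AABB tests over nodes [0, 10, 4, 8, 13, 5, 3, 11, 1, 6, 7]; 1 leaf entered; closest P4.

== RESULT ==
11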